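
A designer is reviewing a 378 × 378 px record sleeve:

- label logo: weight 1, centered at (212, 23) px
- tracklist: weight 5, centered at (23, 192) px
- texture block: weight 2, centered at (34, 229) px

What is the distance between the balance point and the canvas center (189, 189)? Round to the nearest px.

Σw = 1 + 5 + 2 = 8.
x-moment: 1·212 + 5·23 + 2·34 = 395; centroid 395/8 ≈ 49.38.
y-moment: 1·23 + 5·192 + 2·229 = 1441; centroid 1441/8 ≈ 180.12.
Relative to (189, 189): Δ = (-139.62, -8.88); |Δ| = √(-139.62² + -8.88²) ≈ 139.91.

≈ 140 px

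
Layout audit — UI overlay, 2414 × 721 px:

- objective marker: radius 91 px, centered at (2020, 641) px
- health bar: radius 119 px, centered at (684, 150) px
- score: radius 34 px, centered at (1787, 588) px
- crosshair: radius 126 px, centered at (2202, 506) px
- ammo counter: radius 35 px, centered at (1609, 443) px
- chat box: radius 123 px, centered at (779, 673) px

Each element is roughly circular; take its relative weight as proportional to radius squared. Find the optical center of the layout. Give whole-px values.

(1383, 481)

r² weights: objective marker 91² = 8281, health bar 119² = 14161, score 34² = 1156, crosshair 126² = 15876, ammo counter 35² = 1225, chat box 123² = 15129. Total = 55828.
x-moment: 8281·2020 + 14161·684 + 1156·1787 + 15876·2202 + 1225·1609 + 15129·779 = 77194984; centroid 77194984/55828 ≈ 1382.73.
y-moment: 8281·641 + 14161·150 + 1156·588 + 15876·506 + 1225·443 + 15129·673 = 26869747; centroid 26869747/55828 ≈ 481.30.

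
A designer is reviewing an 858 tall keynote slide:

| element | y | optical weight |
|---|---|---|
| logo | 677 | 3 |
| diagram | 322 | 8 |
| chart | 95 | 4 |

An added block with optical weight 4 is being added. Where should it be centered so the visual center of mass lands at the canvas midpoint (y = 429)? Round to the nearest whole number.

New total weight: (3 + 8 + 4) + 4 = 19.
Along y: (4987 + 4·y) / 19 = 429 (existing moment 3·677 + 8·322 + 4·95 = 4987) ⇒ y = (8151 − 4987) / 4 ≈ 791.00.

y ≈ 791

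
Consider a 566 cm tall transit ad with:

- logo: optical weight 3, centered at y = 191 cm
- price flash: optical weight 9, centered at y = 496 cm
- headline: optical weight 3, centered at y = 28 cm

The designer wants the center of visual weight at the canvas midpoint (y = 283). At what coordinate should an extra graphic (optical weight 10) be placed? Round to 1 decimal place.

With the extra graphic, Σw becomes 3 + 9 + 3 + 10 = 25.
Along y: (5121 + 10·y) / 25 = 283 (existing moment 3·191 + 9·496 + 3·28 = 5121) ⇒ y = (7075 − 5121) / 10 ≈ 195.40.

y ≈ 195.4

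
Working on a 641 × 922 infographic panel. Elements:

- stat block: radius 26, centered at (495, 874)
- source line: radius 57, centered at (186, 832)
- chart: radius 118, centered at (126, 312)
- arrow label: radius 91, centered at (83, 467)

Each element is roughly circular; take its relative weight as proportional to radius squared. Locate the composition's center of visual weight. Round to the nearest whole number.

(129, 440)

Weights ∝ r²: stat block 26² = 676, source line 57² = 3249, chart 118² = 13924, arrow label 91² = 8281; Σw = 26130.
Σw·x = 676·495 + 3249·186 + 13924·126 + 8281·83 = 3380681, so x̄ = 3380681/26130 ≈ 129.38.
Σw·y = 676·874 + 3249·832 + 13924·312 + 8281·467 = 11505507, so ȳ = 11505507/26130 ≈ 440.32.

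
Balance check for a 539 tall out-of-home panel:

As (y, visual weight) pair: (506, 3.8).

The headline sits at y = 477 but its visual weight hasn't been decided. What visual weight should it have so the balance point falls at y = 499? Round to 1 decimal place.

w ≈ 1.2

Known: weight 3.8 with moment 3.8·506 = 1922.8.
For the centroid to hit 499: (1922.8 + w·477) / (3.8 + w) = 499.
Solving: w = (499·3.8 − 1922.8) / (477 − 499) = -26.6 / -22 ≈ 1.21.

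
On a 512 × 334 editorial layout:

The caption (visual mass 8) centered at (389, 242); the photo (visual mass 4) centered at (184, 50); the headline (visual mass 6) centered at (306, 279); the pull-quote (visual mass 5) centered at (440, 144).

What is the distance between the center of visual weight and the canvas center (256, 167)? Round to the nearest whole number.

Σw = 8 + 4 + 6 + 5 = 23.
x-moment: 8·389 + 4·184 + 6·306 + 5·440 = 7884; centroid 7884/23 ≈ 342.78.
y-moment: 8·242 + 4·50 + 6·279 + 5·144 = 4530; centroid 4530/23 ≈ 196.96.
Offset from (256, 167): Δx ≈ 86.78, Δy ≈ 29.96; distance = √(Δx² + Δy²) ≈ 91.81.

≈ 92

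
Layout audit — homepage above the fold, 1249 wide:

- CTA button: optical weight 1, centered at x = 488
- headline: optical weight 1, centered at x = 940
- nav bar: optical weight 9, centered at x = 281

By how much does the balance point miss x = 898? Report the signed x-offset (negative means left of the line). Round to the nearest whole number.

≈ -538

Total weight = 1 + 1 + 9 = 11.
x: (1·488 + 1·940 + 9·281) / 11 = 3957 / 11 ≈ 359.73
Offset from x = 898: 359.73 − 898 ≈ -538.27.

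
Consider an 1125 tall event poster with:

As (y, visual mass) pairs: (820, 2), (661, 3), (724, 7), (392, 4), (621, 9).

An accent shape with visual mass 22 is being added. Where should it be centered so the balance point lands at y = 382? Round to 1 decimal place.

With the accent shape, Σw becomes 2 + 3 + 7 + 4 + 9 + 22 = 47.
y: target moment 47×382 = 17954; current 2·820 + 3·661 + 7·724 + 4·392 + 9·621 = 15848; the accent shape supplies 2106, so y = 2106/22 ≈ 95.73.

y ≈ 95.7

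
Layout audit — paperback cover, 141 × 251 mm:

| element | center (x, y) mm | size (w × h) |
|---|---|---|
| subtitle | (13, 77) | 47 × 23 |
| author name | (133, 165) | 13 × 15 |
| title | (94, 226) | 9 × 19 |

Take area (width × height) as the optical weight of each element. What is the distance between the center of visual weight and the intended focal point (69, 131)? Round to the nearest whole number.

≈ 39 mm

Taking area as weight: subtitle 47·23 = 1081, author name 13·15 = 195, title 9·19 = 171. Sum 1447.
Σw·x = 1081·13 + 195·133 + 171·94 = 56062, so x̄ = 56062/1447 ≈ 38.74.
Σw·y = 1081·77 + 195·165 + 171·226 = 154058, so ȳ = 154058/1447 ≈ 106.47.
From (69, 131): dx = -30.26, dy = -24.53, so the distance is √(dx²+dy²) ≈ 38.95.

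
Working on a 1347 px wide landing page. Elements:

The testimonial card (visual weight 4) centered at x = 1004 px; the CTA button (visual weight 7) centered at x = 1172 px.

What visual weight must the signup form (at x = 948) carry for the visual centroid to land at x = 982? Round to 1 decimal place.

w ≈ 41.7

Known weights sum to 4 + 7 = 11; their moment is 4·1004 + 7·1172 = 12220.
For the centroid to hit 982: (12220 + w·948) / (11 + w) = 982.
So w = (982·11 − 12220)/(948 − 982) = -1418/-34 ≈ 41.71.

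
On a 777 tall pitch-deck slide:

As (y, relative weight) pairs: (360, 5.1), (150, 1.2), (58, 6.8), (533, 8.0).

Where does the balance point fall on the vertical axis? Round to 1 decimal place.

Weights sum to 5.1 + 1.2 + 6.8 + 8.0 = 21.1.
y: (5.1·360 + 1.2·150 + 6.8·58 + 8.0·533) / 21.1 = 6674.4 / 21.1 ≈ 316.32

y ≈ 316.3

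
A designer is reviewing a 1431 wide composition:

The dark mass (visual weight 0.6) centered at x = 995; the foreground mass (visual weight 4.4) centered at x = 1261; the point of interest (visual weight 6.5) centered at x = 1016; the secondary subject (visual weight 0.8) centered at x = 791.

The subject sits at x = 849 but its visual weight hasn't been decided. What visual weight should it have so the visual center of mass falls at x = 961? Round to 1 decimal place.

Known weights sum to 0.6 + 4.4 + 6.5 + 0.8 = 12.3; their moment is 0.6·995 + 4.4·1261 + 6.5·1016 + 0.8·791 = 13382.2.
For the centroid to hit 961: (13382.2 + w·849) / (12.3 + w) = 961.
Rearranging, w·(849 − 961) = 961·12.3 − 13382.2 = -1561.9, so w ≈ -1561.9/-112 = 13.95.

w ≈ 13.9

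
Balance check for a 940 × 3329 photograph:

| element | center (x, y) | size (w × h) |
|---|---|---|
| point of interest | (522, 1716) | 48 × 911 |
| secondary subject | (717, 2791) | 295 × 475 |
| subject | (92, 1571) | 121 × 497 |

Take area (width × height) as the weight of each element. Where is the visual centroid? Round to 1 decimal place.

(528.0, 2297.6)

Areas → weights: point of interest 48·911 = 43728, secondary subject 295·475 = 140125, subject 121·497 = 60137; Σw = 243990.
x: (43728·522 + 140125·717 + 60137·92) / 243990 = 128828245 / 243990 ≈ 528.01
y: (43728·1716 + 140125·2791 + 60137·1571) / 243990 = 560601350 / 243990 ≈ 2297.64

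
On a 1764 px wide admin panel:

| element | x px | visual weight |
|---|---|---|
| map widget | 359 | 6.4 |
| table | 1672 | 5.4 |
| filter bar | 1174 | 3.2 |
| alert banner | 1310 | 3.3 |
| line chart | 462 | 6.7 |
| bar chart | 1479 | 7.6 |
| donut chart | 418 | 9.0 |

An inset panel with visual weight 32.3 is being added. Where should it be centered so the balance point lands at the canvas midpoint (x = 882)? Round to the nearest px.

New total weight: (6.4 + 5.4 + 3.2 + 3.3 + 6.7 + 7.6 + 9.0) + 32.3 = 73.9.
x: need Σw·x = 73.9·882 = 65179.8. Existing = 6.4·359 + 5.4·1672 + 3.2·1174 + 3.3·1310 + 6.7·462 + 7.6·1479 + 9.0·418 = 37504.0. Remainder 27675.8 / 32.3 ≈ 856.84.

x ≈ 857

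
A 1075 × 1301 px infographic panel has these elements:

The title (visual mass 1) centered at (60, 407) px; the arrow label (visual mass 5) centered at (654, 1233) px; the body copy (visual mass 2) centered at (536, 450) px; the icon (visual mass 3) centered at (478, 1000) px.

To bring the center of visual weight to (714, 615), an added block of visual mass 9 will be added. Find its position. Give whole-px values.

(938, 203)

New total weight: (1 + 5 + 2 + 3) + 9 = 20.
Along x: (5836 + 9·x) / 20 = 714 (existing moment 1·60 + 5·654 + 2·536 + 3·478 = 5836) ⇒ x = (14280 − 5836) / 9 ≈ 938.22.
Along y: (10472 + 9·y) / 20 = 615 (existing moment 1·407 + 5·1233 + 2·450 + 3·1000 = 10472) ⇒ y = (12300 − 10472) / 9 ≈ 203.11.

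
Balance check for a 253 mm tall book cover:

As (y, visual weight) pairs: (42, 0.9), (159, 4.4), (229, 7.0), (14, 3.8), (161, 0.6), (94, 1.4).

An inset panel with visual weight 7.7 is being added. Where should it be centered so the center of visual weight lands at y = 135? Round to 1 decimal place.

After adding the inset panel, total weight = 0.9 + 4.4 + 7.0 + 3.8 + 0.6 + 1.4 + 7.7 = 25.8.
y: need Σw·y = 25.8·135 = 3483.0. Existing = 0.9·42 + 4.4·159 + 7.0·229 + 3.8·14 + 0.6·161 + 1.4·94 = 2621.8. Remainder 861.2 / 7.7 ≈ 111.84.

y ≈ 111.8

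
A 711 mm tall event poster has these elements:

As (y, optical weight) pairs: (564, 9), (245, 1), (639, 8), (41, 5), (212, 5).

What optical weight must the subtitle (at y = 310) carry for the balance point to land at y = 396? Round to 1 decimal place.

w ≈ 7.1

Fixed elements: Σw = 9 + 1 + 8 + 5 + 5 = 28, Σw·y = 9·564 + 1·245 + 8·639 + 5·41 + 5·212 = 11698.
Set Σw·y/Σw = 396: (11698 + 310w) = 396·(28 + w).
Rearranging, w·(310 − 396) = 396·28 − 11698 = -610, so w ≈ -610/-86 = 7.09.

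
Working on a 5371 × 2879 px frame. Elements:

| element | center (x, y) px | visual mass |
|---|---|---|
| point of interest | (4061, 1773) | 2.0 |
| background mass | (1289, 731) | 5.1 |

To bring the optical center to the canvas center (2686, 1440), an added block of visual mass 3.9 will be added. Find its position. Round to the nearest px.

(3808, 2196)

New total weight: (2.0 + 5.1) + 3.9 = 11.0.
Along x: (14695.9 + 3.9·x) / 11.0 = 2686 (existing moment 2.0·4061 + 5.1·1289 = 14695.9) ⇒ x = (29546.0 − 14695.9) / 3.9 ≈ 3807.72.
Along y: (7274.1 + 3.9·y) / 11.0 = 1440 (existing moment 2.0·1773 + 5.1·731 = 7274.1) ⇒ y = (15840.0 − 7274.1) / 3.9 ≈ 2196.38.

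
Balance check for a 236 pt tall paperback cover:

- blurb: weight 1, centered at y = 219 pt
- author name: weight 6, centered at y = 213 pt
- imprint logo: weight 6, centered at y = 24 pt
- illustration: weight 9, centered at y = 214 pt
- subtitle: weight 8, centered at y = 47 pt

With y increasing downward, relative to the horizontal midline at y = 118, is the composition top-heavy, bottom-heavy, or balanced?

bottom-heavy

Weights sum to 1 + 6 + 6 + 9 + 8 = 30.
y: (1·219 + 6·213 + 6·24 + 9·214 + 8·47) / 30 = 3943 / 30 ≈ 131.43
131.4 lies below (larger y than) the midline 118, so the layout is bottom-heavy.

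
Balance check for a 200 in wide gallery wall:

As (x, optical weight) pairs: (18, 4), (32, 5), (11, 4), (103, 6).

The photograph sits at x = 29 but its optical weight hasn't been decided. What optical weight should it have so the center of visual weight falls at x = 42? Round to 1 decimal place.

w ≈ 7.4

Fixed elements: Σw = 4 + 5 + 4 + 6 = 19, Σw·x = 4·18 + 5·32 + 4·11 + 6·103 = 894.
For the centroid to hit 42: (894 + w·29) / (19 + w) = 42.
Rearranging, w·(29 − 42) = 42·19 − 894 = -96, so w ≈ -96/-13 = 7.38.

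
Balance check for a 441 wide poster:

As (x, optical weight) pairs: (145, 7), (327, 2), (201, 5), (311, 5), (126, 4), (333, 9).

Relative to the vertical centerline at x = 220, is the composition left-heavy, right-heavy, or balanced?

Weights sum to 7 + 2 + 5 + 5 + 4 + 9 = 32.
x-moment: 7·145 + 2·327 + 5·201 + 5·311 + 4·126 + 9·333 = 7730; centroid 7730/32 ≈ 241.56.
Since 241.6 is right of 220, the composition reads right-heavy.

right-heavy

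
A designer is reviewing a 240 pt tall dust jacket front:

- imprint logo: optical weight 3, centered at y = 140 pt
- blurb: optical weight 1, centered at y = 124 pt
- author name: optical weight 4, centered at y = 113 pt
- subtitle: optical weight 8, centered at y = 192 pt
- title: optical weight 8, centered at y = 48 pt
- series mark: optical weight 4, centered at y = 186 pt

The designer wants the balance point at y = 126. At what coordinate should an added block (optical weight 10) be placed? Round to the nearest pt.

After adding the added block, total weight = 3 + 1 + 4 + 8 + 8 + 4 + 10 = 38.
y: need Σw·y = 38·126 = 4788. Existing = 3·140 + 1·124 + 4·113 + 8·192 + 8·48 + 4·186 = 3660. Remainder 1128 / 10 ≈ 112.80.

y ≈ 113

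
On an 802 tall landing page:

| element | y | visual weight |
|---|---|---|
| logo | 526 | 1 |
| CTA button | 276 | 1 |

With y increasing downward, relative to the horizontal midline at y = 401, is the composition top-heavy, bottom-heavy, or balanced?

balanced

Weights sum to 1 + 1 = 2.
y-moment: 1·526 + 1·276 = 802; centroid 802/2 ≈ 401.00.
That equals the midline 401 — balanced.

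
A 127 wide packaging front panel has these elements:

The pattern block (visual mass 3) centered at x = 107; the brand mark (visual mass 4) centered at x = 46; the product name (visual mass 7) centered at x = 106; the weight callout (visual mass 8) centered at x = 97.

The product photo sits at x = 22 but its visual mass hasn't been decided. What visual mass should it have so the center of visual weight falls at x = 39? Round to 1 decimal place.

w ≈ 68.5

Known weights sum to 3 + 4 + 7 + 8 = 22; their moment is 3·107 + 4·46 + 7·106 + 8·97 = 2023.
For the centroid to hit 39: (2023 + w·22) / (22 + w) = 39.
Solving: w = (39·22 − 2023) / (22 − 39) = -1165 / -17 ≈ 68.53.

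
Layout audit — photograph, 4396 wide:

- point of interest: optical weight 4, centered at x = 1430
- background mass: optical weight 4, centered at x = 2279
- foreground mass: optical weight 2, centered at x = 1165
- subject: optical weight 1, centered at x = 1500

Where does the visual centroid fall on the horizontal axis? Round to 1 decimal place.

Weights sum to 4 + 4 + 2 + 1 = 11.
Σw·x = 4·1430 + 4·2279 + 2·1165 + 1·1500 = 18666, so x̄ = 18666/11 ≈ 1696.91.

x ≈ 1696.9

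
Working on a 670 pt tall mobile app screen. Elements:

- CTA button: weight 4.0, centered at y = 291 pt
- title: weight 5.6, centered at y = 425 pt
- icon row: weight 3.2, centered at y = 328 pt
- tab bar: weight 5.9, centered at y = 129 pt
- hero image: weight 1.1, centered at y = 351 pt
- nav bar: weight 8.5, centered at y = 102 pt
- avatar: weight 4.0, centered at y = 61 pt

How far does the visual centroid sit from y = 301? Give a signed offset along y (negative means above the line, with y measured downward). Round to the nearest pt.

≈ -89 pt

Weights sum to 4.0 + 5.6 + 3.2 + 5.9 + 1.1 + 8.5 + 4.0 = 32.3.
Σw·y = 6851.8; ȳ = 6851.8/32.3 ≈ 212.13.
Difference: 212.13 − 301 ≈ -88.87.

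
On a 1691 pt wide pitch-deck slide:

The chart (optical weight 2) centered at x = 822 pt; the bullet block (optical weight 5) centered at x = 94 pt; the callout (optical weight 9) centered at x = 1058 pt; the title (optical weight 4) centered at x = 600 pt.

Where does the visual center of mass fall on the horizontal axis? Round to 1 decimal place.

Σw = 2 + 5 + 9 + 4 = 20.
x: (2·822 + 5·94 + 9·1058 + 4·600) / 20 = 14036 / 20 ≈ 701.80

x ≈ 701.8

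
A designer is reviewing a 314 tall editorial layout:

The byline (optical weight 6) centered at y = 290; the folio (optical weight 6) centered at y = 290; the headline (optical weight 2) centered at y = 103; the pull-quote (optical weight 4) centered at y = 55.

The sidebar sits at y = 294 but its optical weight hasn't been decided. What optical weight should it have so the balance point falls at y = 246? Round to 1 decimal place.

Known weights sum to 6 + 6 + 2 + 4 = 18; their moment is 6·290 + 6·290 + 2·103 + 4·55 = 3906.
Set Σw·y/Σw = 246: (3906 + 294w) = 246·(18 + w).
So w = (246·18 − 3906)/(294 − 246) = 522/48 ≈ 10.88.

w ≈ 10.9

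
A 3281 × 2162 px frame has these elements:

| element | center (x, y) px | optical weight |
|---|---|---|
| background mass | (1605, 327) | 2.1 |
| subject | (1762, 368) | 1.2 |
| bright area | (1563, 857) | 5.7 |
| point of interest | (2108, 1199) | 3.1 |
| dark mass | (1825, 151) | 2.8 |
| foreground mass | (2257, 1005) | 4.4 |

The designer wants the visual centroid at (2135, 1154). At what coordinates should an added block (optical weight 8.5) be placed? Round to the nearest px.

After adding the added block, total weight = 2.1 + 1.2 + 5.7 + 3.1 + 2.8 + 4.4 + 8.5 = 27.8.
x: need Σw·x = 27.8·2135 = 59353.0. Existing = 2.1·1605 + 1.2·1762 + 5.7·1563 + 3.1·2108 + 2.8·1825 + 4.4·2257 = 35969.6. Remainder 23383.4 / 8.5 ≈ 2750.99.
y: need Σw·y = 27.8·1154 = 32081.2. Existing = 2.1·327 + 1.2·368 + 5.7·857 + 3.1·1199 + 2.8·151 + 4.4·1005 = 14574.9. Remainder 17506.3 / 8.5 ≈ 2059.56.

(2751, 2060)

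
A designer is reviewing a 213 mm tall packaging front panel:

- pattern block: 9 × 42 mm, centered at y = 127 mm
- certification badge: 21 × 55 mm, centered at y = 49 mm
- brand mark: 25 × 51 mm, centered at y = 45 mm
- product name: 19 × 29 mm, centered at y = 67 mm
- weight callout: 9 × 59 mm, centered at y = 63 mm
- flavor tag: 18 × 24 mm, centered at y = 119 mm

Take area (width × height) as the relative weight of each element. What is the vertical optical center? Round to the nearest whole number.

y ≈ 66

Taking area as weight: pattern block 9·42 = 378, certification badge 21·55 = 1155, brand mark 25·51 = 1275, product name 19·29 = 551, weight callout 9·59 = 531, flavor tag 18·24 = 432. Sum 4322.
Σw·y = 283754; ȳ = 283754/4322 ≈ 65.65.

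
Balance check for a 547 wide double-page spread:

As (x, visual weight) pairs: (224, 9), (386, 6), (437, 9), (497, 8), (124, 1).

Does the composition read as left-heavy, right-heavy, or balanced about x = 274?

Total weight = 9 + 6 + 9 + 8 + 1 = 33.
x-moment: 9·224 + 6·386 + 9·437 + 8·497 + 1·124 = 12365; centroid 12365/33 ≈ 374.70.
374.7 vs midline 274 → right-heavy.

right-heavy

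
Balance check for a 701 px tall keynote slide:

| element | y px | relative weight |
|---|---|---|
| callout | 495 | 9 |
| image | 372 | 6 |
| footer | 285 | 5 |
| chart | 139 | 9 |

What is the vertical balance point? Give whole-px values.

y ≈ 323

Total weight = 9 + 6 + 5 + 9 = 29.
y: (9·495 + 6·372 + 5·285 + 9·139) / 29 = 9363 / 29 ≈ 322.86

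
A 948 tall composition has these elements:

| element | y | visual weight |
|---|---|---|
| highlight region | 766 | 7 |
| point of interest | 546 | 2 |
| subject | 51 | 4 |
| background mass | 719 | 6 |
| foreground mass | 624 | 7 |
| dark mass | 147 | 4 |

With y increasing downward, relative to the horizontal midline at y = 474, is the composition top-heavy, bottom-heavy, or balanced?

bottom-heavy

Σw = 7 + 2 + 4 + 6 + 7 + 4 = 30.
y: moment 15928 / weight 30 ≈ 530.93
Since 530.9 is below (larger y than) 474, the composition reads bottom-heavy.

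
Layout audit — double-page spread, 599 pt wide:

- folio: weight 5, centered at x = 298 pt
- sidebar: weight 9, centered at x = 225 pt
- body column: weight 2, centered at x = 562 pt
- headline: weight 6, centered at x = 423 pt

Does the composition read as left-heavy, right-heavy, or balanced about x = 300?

Σw = 5 + 9 + 2 + 6 = 22.
Σw·x = 5·298 + 9·225 + 2·562 + 6·423 = 7177, so x̄ = 7177/22 ≈ 326.23.
Since 326.2 is right of 300, the composition reads right-heavy.

right-heavy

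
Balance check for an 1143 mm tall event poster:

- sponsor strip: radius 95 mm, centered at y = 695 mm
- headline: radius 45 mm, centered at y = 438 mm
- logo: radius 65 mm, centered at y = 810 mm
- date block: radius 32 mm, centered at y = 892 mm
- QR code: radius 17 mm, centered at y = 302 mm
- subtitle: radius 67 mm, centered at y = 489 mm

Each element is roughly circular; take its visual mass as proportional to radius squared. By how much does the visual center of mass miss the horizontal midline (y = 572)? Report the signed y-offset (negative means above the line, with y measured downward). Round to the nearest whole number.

≈ 82 mm

Weights ∝ r²: sponsor strip 95² = 9025, headline 45² = 2025, logo 65² = 4225, date block 32² = 1024, QR code 17² = 289, subtitle 67² = 4489; Σw = 21077.
Σw·y = 13777382; ȳ = 13777382/21077 ≈ 653.67.
Against y = 572, that's 653.67 − 572 = 81.67.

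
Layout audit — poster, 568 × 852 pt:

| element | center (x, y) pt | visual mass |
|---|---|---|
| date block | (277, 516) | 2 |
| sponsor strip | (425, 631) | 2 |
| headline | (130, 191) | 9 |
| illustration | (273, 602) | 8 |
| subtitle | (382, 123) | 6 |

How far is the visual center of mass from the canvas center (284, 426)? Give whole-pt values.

≈ 75 pt

Σw = 2 + 2 + 9 + 8 + 6 = 27.
x-moment: 2·277 + 2·425 + 9·130 + 8·273 + 6·382 = 7050; centroid 7050/27 ≈ 261.11.
y-moment: 2·516 + 2·631 + 9·191 + 8·602 + 6·123 = 9567; centroid 9567/27 ≈ 354.33.
Offset from (284, 426): Δx ≈ -22.89, Δy ≈ -71.67; distance = √(Δx² + Δy²) ≈ 75.23.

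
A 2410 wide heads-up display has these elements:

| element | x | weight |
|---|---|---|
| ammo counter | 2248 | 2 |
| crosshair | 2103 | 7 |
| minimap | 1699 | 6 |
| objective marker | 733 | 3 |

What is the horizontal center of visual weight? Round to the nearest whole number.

x ≈ 1756

Total weight = 2 + 7 + 6 + 3 = 18.
Σw·x = 2·2248 + 7·2103 + 6·1699 + 3·733 = 31610, so x̄ = 31610/18 ≈ 1756.11.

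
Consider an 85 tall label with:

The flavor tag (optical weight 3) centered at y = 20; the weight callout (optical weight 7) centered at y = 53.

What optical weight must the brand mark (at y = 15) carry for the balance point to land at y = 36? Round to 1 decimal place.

Known weights sum to 3 + 7 = 10; their moment is 3·20 + 7·53 = 431.
Balance at y = 36 requires (431 + w·15) / (10 + w) = 36.
Rearranging, w·(15 − 36) = 36·10 − 431 = -71, so w ≈ -71/-21 = 3.38.

w ≈ 3.4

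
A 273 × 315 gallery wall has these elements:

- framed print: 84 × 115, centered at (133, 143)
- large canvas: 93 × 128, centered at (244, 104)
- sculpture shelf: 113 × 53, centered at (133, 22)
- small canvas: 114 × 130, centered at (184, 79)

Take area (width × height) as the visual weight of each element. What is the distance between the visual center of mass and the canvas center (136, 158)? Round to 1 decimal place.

≈ 80.0

Taking area as weight: framed print 84·115 = 9660, large canvas 93·128 = 11904, sculpture shelf 113·53 = 5989, small canvas 114·130 = 14820. Sum 42373.
x: (9660·133 + 11904·244 + 5989·133 + 14820·184) / 42373 = 7712773 / 42373 ≈ 182.02
y: (9660·143 + 11904·104 + 5989·22 + 14820·79) / 42373 = 3921934 / 42373 ≈ 92.56
From (136, 158): dx = 46.02, dy = -65.44, so the distance is √(dx²+dy²) ≈ 80.00.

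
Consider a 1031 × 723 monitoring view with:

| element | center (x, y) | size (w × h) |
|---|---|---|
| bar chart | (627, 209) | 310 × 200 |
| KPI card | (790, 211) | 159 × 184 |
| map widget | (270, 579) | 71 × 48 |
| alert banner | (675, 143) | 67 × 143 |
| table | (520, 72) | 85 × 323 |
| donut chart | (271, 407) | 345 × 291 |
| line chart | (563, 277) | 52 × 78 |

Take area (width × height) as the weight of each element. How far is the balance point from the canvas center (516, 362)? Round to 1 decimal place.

≈ 88.7

Taking area as weight: bar chart 310·200 = 62000, KPI card 159·184 = 29256, map widget 71·48 = 3408, alert banner 67·143 = 9581, table 85·323 = 27455, donut chart 345·291 = 100395, line chart 52·78 = 4056. Sum 236151.
Σw·x = 113140748; x̄ = 113140748/236151 ≈ 479.10.
y: moment 66435368 / weight 236151 ≈ 281.33
Relative to (516, 362): Δ = (-36.90, -80.67); |Δ| = √(-36.90² + -80.67²) ≈ 88.71.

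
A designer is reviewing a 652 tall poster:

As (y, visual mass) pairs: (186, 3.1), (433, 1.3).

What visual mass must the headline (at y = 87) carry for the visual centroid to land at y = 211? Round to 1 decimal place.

Known weights sum to 3.1 + 1.3 = 4.4; their moment is 3.1·186 + 1.3·433 = 1139.5.
For the centroid to hit 211: (1139.5 + w·87) / (4.4 + w) = 211.
Solving: w = (211·4.4 − 1139.5) / (87 − 211) = -211.1 / -124 ≈ 1.70.

w ≈ 1.7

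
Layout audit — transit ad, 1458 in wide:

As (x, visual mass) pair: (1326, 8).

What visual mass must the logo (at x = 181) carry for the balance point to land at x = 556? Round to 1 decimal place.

The single fixed element contributes weight 8, moment 8·1326 = 10608.
Balance at x = 556 requires (10608 + w·181) / (8 + w) = 556.
So w = (556·8 − 10608)/(181 − 556) = -6160/-375 ≈ 16.43.

w ≈ 16.4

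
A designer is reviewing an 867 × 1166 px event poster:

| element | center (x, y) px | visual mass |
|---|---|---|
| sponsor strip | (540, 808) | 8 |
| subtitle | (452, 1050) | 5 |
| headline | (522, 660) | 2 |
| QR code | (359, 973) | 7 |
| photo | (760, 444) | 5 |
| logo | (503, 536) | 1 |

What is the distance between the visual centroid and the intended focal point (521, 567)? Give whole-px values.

≈ 240 px

Σw = 8 + 5 + 2 + 7 + 5 + 1 = 28.
x-moment: 8·540 + 5·452 + 2·522 + 7·359 + 5·760 + 1·503 = 14440; centroid 14440/28 ≈ 515.71.
y-moment: 8·808 + 5·1050 + 2·660 + 7·973 + 5·444 + 1·536 = 22601; centroid 22601/28 ≈ 807.18.
Relative to (521, 567): Δ = (-5.29, 240.18); |Δ| = √(-5.29² + 240.18²) ≈ 240.24.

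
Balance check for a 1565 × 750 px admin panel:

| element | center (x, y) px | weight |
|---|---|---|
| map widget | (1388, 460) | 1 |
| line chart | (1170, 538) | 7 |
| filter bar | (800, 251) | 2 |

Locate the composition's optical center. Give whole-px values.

(1118, 473)

Σw = 1 + 7 + 2 = 10.
x: (1·1388 + 7·1170 + 2·800) / 10 = 11178 / 10 ≈ 1117.80
y: (1·460 + 7·538 + 2·251) / 10 = 4728 / 10 ≈ 472.80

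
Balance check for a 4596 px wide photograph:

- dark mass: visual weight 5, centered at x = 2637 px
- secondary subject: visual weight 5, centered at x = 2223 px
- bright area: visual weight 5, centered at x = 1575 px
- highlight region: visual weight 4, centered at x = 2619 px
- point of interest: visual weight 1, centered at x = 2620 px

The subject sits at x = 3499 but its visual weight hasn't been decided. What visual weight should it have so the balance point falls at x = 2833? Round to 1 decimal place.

w ≈ 17.1

Known weights sum to 5 + 5 + 5 + 4 + 1 = 20; their moment is 5·2637 + 5·2223 + 5·1575 + 4·2619 + 1·2620 = 45271.
Set Σw·x/Σw = 2833: (45271 + 3499w) = 2833·(20 + w).
Rearranging, w·(3499 − 2833) = 2833·20 − 45271 = 11389, so w ≈ 11389/666 = 17.10.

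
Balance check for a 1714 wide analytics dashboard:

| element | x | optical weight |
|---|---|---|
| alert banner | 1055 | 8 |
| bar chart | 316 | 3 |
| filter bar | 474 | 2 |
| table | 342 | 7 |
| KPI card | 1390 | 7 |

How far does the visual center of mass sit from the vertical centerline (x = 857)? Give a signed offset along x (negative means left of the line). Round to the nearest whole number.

≈ -25

Σw = 8 + 3 + 2 + 7 + 7 = 27.
x-moment: 8·1055 + 3·316 + 2·474 + 7·342 + 7·1390 = 22460; centroid 22460/27 ≈ 831.85.
Difference: 831.85 − 857 ≈ -25.15.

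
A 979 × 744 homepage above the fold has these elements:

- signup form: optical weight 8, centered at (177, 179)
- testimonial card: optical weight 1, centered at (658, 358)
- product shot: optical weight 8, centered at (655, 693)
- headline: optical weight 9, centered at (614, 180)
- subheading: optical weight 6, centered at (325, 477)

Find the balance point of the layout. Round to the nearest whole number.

(462, 369)

Weights sum to 8 + 1 + 8 + 9 + 6 = 32.
Σw·x = 8·177 + 1·658 + 8·655 + 9·614 + 6·325 = 14790, so x̄ = 14790/32 ≈ 462.19.
Σw·y = 8·179 + 1·358 + 8·693 + 9·180 + 6·477 = 11816, so ȳ = 11816/32 ≈ 369.25.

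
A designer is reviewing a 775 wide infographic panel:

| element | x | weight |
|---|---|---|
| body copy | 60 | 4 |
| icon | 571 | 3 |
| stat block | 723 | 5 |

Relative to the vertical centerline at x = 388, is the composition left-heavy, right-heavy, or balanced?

right-heavy

Weights sum to 4 + 3 + 5 = 12.
x-moment: 4·60 + 3·571 + 5·723 = 5568; centroid 5568/12 ≈ 464.00.
464.0 lies right of the midline 388, so the layout is right-heavy.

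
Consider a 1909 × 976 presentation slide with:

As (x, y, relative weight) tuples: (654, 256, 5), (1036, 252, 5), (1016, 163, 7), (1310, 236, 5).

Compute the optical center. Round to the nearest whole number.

(1005, 221)

Total weight = 5 + 5 + 7 + 5 = 22.
x: (5·654 + 5·1036 + 7·1016 + 5·1310) / 22 = 22112 / 22 ≈ 1005.09
y: (5·256 + 5·252 + 7·163 + 5·236) / 22 = 4861 / 22 ≈ 220.95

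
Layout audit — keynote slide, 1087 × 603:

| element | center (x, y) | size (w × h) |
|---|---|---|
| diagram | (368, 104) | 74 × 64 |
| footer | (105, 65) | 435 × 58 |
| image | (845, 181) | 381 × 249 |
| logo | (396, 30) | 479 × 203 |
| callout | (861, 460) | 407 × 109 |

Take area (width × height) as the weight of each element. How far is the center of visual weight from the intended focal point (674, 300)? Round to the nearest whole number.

Areas: diagram 74·64 = 4736, footer 435·58 = 25230, image 381·249 = 94869, logo 479·203 = 97237, callout 407·109 = 44363. Total weight = 266435.
Σw·x = 4736·368 + 25230·105 + 94869·845 + 97237·396 + 44363·861 = 161258698, so x̄ = 161258698/266435 ≈ 605.25.
Σw·y = 4736·104 + 25230·65 + 94869·181 + 97237·30 + 44363·460 = 42627873, so ȳ = 42627873/266435 ≈ 159.99.
Offset from (674, 300): Δx ≈ -68.75, Δy ≈ -140.01; distance = √(Δx² + Δy²) ≈ 155.98.

≈ 156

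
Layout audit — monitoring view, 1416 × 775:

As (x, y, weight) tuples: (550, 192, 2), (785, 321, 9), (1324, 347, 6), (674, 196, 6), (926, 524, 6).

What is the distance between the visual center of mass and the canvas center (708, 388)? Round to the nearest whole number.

Σw = 2 + 9 + 6 + 6 + 6 = 29.
x-moment: 2·550 + 9·785 + 6·1324 + 6·674 + 6·926 = 25709; centroid 25709/29 ≈ 886.52.
y-moment: 2·192 + 9·321 + 6·347 + 6·196 + 6·524 = 9675; centroid 9675/29 ≈ 333.62.
Relative to (708, 388): Δ = (178.52, -54.38); |Δ| = √(178.52² + -54.38²) ≈ 186.62.

≈ 187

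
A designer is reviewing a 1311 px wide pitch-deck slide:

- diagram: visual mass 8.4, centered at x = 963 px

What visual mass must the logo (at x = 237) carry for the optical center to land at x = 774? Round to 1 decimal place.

w ≈ 3.0

Known: weight 8.4 with moment 8.4·963 = 8089.2.
Set Σw·x/Σw = 774: (8089.2 + 237w) = 774·(8.4 + w).
Rearranging, w·(237 − 774) = 774·8.4 − 8089.2 = -1587.6, so w ≈ -1587.6/-537 = 2.96.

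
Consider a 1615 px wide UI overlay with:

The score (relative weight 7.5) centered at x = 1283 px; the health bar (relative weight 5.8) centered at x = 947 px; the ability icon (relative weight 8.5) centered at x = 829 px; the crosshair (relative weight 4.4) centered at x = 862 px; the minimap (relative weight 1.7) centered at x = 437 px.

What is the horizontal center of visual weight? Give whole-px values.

x ≈ 957

Weights sum to 7.5 + 5.8 + 8.5 + 4.4 + 1.7 = 27.9.
x-moment: 7.5·1283 + 5.8·947 + 8.5·829 + 4.4·862 + 1.7·437 = 26697.3; centroid 26697.3/27.9 ≈ 956.89.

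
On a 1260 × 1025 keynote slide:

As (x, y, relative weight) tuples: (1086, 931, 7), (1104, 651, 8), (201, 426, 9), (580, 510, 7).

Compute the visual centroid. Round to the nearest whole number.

Σw = 7 + 8 + 9 + 7 = 31.
x-moment: 7·1086 + 8·1104 + 9·201 + 7·580 = 22303; centroid 22303/31 ≈ 719.45.
y-moment: 7·931 + 8·651 + 9·426 + 7·510 = 19129; centroid 19129/31 ≈ 617.06.

(719, 617)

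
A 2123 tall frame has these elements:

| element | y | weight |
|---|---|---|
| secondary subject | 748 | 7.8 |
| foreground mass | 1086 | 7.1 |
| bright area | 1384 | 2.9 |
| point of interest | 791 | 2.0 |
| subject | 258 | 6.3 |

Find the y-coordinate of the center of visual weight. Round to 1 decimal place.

Total weight = 7.8 + 7.1 + 2.9 + 2.0 + 6.3 = 26.1.
y-moment: 7.8·748 + 7.1·1086 + 2.9·1384 + 2.0·791 + 6.3·258 = 20766.0; centroid 20766.0/26.1 ≈ 795.63.

y ≈ 795.6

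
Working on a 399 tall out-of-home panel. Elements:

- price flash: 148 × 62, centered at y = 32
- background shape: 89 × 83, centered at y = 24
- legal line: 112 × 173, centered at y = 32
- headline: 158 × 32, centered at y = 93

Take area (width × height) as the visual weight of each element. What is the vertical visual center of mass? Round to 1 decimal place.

Taking area as weight: price flash 148·62 = 9176, background shape 89·83 = 7387, legal line 112·173 = 19376, headline 158·32 = 5056. Sum 40995.
y: (9176·32 + 7387·24 + 19376·32 + 5056·93) / 40995 = 1561160 / 40995 ≈ 38.08

y ≈ 38.1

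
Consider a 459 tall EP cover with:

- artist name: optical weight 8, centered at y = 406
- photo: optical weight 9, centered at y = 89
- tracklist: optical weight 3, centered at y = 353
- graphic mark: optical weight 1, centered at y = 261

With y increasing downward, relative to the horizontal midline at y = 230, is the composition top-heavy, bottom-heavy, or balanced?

bottom-heavy

Total weight = 8 + 9 + 3 + 1 = 21.
y-moment: 8·406 + 9·89 + 3·353 + 1·261 = 5369; centroid 5369/21 ≈ 255.67.
255.7 vs midline 230 → bottom-heavy.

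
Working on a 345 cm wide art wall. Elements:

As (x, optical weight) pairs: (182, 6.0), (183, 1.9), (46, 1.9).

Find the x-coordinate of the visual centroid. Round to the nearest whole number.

Total weight = 6.0 + 1.9 + 1.9 = 9.8.
x-moment: 6.0·182 + 1.9·183 + 1.9·46 = 1527.1; centroid 1527.1/9.8 ≈ 155.83.

x ≈ 156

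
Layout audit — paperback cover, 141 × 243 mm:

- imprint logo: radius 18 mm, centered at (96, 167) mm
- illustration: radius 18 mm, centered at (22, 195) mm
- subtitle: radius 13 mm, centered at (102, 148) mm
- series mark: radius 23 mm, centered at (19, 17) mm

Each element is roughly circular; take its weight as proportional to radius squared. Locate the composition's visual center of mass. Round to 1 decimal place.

r² weights: imprint logo 18² = 324, illustration 18² = 324, subtitle 13² = 169, series mark 23² = 529. Total = 1346.
x: (324·96 + 324·22 + 169·102 + 529·19) / 1346 = 65521 / 1346 ≈ 48.68
y: (324·167 + 324·195 + 169·148 + 529·17) / 1346 = 151293 / 1346 ≈ 112.40

(48.7, 112.4)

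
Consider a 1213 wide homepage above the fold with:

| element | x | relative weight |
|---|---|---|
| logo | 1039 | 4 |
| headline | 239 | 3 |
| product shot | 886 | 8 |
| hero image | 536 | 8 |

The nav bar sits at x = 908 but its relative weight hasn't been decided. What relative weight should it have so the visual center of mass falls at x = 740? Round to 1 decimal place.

w ≈ 4.6

Fixed elements: Σw = 4 + 3 + 8 + 8 = 23, Σw·x = 4·1039 + 3·239 + 8·886 + 8·536 = 16249.
Set Σw·x/Σw = 740: (16249 + 908w) = 740·(23 + w).
Solving: w = (740·23 − 16249) / (908 − 740) = 771 / 168 ≈ 4.59.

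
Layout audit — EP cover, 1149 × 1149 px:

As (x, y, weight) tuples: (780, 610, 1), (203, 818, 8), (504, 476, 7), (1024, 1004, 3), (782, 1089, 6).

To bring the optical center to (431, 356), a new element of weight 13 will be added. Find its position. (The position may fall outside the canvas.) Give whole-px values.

(206, -500)

New total weight: (1 + 8 + 7 + 3 + 6) + 13 = 38.
x: need Σw·x = 38·431 = 16378. Existing = 1·780 + 8·203 + 7·504 + 3·1024 + 6·782 = 13696. Remainder 2682 / 13 ≈ 206.31.
y: need Σw·y = 38·356 = 13528. Existing = 1·610 + 8·818 + 7·476 + 3·1004 + 6·1089 = 20032. Remainder -6504 / 13 ≈ -500.31.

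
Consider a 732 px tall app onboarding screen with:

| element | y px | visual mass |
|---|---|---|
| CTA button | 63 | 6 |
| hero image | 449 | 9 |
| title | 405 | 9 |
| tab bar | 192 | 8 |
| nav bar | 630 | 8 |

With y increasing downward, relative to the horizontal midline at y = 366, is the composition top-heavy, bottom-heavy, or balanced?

balanced

Weights sum to 6 + 9 + 9 + 8 + 8 = 40.
y-moment: 6·63 + 9·449 + 9·405 + 8·192 + 8·630 = 14640; centroid 14640/40 ≈ 366.00.
The centroid 366.00 matches the midline at 366, so the layout is balanced.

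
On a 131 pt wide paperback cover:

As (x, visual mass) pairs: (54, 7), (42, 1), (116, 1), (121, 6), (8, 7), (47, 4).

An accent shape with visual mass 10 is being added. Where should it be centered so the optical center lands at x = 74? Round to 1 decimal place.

x ≈ 115.8

With the accent shape, Σw becomes 7 + 1 + 1 + 6 + 7 + 4 + 10 = 36.
Along x: (1506 + 10·x) / 36 = 74 (existing moment 7·54 + 1·42 + 1·116 + 6·121 + 7·8 + 4·47 = 1506) ⇒ x = (2664 − 1506) / 10 ≈ 115.80.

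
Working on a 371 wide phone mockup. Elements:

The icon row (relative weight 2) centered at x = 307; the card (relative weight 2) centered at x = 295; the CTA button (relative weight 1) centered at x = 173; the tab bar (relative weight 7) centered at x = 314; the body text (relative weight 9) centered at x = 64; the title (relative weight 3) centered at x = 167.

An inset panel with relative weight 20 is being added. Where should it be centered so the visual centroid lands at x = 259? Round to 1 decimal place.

With the inset panel, Σw becomes 2 + 2 + 1 + 7 + 9 + 3 + 20 = 44.
x: target moment 44×259 = 11396; current 2·307 + 2·295 + 1·173 + 7·314 + 9·64 + 3·167 = 4652; the inset panel supplies 6744, so x = 6744/20 ≈ 337.20.

x ≈ 337.2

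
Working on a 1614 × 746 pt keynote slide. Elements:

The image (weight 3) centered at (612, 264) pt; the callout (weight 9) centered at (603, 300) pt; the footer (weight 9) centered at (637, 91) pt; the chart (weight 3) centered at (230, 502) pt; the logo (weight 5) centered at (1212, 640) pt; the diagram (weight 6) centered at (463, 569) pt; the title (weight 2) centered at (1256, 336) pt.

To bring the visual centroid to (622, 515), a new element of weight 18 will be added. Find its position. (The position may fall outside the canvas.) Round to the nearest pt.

(510, 846)

After adding the new element, total weight = 3 + 9 + 9 + 3 + 5 + 6 + 2 + 18 = 55.
Along x: (25036 + 18·x) / 55 = 622 (existing moment 3·612 + 9·603 + 9·637 + 3·230 + 5·1212 + 6·463 + 2·1256 = 25036) ⇒ x = (34210 − 25036) / 18 ≈ 509.67.
Along y: (13103 + 18·y) / 55 = 515 (existing moment 3·264 + 9·300 + 9·91 + 3·502 + 5·640 + 6·569 + 2·336 = 13103) ⇒ y = (28325 − 13103) / 18 ≈ 845.67.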